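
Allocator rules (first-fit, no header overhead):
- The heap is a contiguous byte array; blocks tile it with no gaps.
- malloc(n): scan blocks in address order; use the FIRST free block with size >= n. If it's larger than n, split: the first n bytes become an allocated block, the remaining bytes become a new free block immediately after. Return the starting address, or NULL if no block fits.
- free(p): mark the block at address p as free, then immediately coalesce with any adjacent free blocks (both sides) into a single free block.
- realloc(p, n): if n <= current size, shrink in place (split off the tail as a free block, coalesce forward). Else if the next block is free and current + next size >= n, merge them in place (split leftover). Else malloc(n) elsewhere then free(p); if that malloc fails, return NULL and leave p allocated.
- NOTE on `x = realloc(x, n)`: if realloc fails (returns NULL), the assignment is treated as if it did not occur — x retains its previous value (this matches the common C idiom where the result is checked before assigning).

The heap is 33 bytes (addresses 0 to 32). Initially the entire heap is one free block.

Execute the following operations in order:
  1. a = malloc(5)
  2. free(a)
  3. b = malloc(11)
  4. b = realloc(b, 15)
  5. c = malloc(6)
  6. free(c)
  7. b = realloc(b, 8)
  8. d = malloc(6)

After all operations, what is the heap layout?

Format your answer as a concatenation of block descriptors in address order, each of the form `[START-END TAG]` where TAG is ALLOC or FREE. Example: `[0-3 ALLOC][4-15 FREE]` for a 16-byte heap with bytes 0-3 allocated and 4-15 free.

Op 1: a = malloc(5) -> a = 0; heap: [0-4 ALLOC][5-32 FREE]
Op 2: free(a) -> (freed a); heap: [0-32 FREE]
Op 3: b = malloc(11) -> b = 0; heap: [0-10 ALLOC][11-32 FREE]
Op 4: b = realloc(b, 15) -> b = 0; heap: [0-14 ALLOC][15-32 FREE]
Op 5: c = malloc(6) -> c = 15; heap: [0-14 ALLOC][15-20 ALLOC][21-32 FREE]
Op 6: free(c) -> (freed c); heap: [0-14 ALLOC][15-32 FREE]
Op 7: b = realloc(b, 8) -> b = 0; heap: [0-7 ALLOC][8-32 FREE]
Op 8: d = malloc(6) -> d = 8; heap: [0-7 ALLOC][8-13 ALLOC][14-32 FREE]

Answer: [0-7 ALLOC][8-13 ALLOC][14-32 FREE]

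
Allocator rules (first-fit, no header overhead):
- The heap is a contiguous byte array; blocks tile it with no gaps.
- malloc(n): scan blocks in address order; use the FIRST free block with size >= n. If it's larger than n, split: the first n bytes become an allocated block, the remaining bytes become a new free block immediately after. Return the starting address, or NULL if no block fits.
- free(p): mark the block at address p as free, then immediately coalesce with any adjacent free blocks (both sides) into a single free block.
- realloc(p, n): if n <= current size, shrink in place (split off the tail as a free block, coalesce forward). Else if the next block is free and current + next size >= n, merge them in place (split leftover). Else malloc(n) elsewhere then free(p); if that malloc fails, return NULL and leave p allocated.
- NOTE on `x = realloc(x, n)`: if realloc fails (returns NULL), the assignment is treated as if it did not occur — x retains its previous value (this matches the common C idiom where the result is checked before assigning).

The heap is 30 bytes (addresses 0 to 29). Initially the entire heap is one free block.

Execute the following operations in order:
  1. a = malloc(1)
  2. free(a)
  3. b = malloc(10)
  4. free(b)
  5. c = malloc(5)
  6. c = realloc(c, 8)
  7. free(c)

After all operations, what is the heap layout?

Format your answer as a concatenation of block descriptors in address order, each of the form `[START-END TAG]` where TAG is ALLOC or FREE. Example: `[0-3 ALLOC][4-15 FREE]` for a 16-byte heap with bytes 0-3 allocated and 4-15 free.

Answer: [0-29 FREE]

Derivation:
Op 1: a = malloc(1) -> a = 0; heap: [0-0 ALLOC][1-29 FREE]
Op 2: free(a) -> (freed a); heap: [0-29 FREE]
Op 3: b = malloc(10) -> b = 0; heap: [0-9 ALLOC][10-29 FREE]
Op 4: free(b) -> (freed b); heap: [0-29 FREE]
Op 5: c = malloc(5) -> c = 0; heap: [0-4 ALLOC][5-29 FREE]
Op 6: c = realloc(c, 8) -> c = 0; heap: [0-7 ALLOC][8-29 FREE]
Op 7: free(c) -> (freed c); heap: [0-29 FREE]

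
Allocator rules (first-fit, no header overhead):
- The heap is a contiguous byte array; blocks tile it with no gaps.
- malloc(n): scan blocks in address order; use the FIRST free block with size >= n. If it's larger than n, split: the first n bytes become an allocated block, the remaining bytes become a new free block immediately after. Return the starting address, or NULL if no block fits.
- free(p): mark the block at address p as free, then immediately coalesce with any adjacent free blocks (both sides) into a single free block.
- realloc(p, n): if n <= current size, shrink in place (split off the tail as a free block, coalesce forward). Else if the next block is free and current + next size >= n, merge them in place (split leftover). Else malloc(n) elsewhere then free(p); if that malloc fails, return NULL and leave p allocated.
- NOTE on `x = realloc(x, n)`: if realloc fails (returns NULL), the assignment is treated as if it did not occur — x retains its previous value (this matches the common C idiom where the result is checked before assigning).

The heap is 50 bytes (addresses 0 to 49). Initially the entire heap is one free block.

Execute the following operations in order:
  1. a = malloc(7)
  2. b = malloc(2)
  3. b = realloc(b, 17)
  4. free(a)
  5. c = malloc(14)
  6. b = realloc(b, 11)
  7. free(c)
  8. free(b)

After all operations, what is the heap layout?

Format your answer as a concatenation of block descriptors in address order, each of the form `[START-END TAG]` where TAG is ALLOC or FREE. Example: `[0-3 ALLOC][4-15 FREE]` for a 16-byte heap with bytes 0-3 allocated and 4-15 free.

Op 1: a = malloc(7) -> a = 0; heap: [0-6 ALLOC][7-49 FREE]
Op 2: b = malloc(2) -> b = 7; heap: [0-6 ALLOC][7-8 ALLOC][9-49 FREE]
Op 3: b = realloc(b, 17) -> b = 7; heap: [0-6 ALLOC][7-23 ALLOC][24-49 FREE]
Op 4: free(a) -> (freed a); heap: [0-6 FREE][7-23 ALLOC][24-49 FREE]
Op 5: c = malloc(14) -> c = 24; heap: [0-6 FREE][7-23 ALLOC][24-37 ALLOC][38-49 FREE]
Op 6: b = realloc(b, 11) -> b = 7; heap: [0-6 FREE][7-17 ALLOC][18-23 FREE][24-37 ALLOC][38-49 FREE]
Op 7: free(c) -> (freed c); heap: [0-6 FREE][7-17 ALLOC][18-49 FREE]
Op 8: free(b) -> (freed b); heap: [0-49 FREE]

Answer: [0-49 FREE]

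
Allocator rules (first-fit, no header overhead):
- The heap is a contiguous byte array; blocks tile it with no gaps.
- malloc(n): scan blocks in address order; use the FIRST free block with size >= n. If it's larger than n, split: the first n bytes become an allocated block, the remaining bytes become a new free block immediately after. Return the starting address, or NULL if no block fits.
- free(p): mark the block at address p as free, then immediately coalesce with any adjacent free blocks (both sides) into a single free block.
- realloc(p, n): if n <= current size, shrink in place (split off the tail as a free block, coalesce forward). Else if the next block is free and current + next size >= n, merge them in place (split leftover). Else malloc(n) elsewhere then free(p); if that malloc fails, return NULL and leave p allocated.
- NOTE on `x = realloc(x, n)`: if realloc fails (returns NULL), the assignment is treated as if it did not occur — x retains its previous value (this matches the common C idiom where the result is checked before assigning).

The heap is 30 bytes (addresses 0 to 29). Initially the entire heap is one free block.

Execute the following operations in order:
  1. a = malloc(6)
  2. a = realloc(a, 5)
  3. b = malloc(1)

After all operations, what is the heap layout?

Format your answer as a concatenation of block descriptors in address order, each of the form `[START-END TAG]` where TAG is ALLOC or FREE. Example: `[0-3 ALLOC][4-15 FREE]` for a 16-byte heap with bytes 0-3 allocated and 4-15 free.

Op 1: a = malloc(6) -> a = 0; heap: [0-5 ALLOC][6-29 FREE]
Op 2: a = realloc(a, 5) -> a = 0; heap: [0-4 ALLOC][5-29 FREE]
Op 3: b = malloc(1) -> b = 5; heap: [0-4 ALLOC][5-5 ALLOC][6-29 FREE]

Answer: [0-4 ALLOC][5-5 ALLOC][6-29 FREE]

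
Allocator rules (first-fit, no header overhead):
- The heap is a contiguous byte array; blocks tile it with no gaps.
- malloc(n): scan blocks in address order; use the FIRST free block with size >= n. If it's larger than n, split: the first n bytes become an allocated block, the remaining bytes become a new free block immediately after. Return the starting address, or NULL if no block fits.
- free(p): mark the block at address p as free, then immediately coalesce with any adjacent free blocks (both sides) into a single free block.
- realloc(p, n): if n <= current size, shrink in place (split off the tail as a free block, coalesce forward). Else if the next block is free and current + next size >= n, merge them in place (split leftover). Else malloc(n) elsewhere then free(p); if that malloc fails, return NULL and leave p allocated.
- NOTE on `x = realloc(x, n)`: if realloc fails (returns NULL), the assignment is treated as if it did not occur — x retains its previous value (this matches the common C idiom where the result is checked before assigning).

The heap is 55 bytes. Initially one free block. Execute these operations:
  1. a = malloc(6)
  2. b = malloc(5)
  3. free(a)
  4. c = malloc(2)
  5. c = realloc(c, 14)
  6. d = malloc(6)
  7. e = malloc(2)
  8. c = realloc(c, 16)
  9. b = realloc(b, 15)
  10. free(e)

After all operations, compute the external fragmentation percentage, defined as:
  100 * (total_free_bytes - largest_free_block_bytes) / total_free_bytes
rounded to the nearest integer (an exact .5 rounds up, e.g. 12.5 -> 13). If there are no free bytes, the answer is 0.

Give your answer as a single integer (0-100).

Op 1: a = malloc(6) -> a = 0; heap: [0-5 ALLOC][6-54 FREE]
Op 2: b = malloc(5) -> b = 6; heap: [0-5 ALLOC][6-10 ALLOC][11-54 FREE]
Op 3: free(a) -> (freed a); heap: [0-5 FREE][6-10 ALLOC][11-54 FREE]
Op 4: c = malloc(2) -> c = 0; heap: [0-1 ALLOC][2-5 FREE][6-10 ALLOC][11-54 FREE]
Op 5: c = realloc(c, 14) -> c = 11; heap: [0-5 FREE][6-10 ALLOC][11-24 ALLOC][25-54 FREE]
Op 6: d = malloc(6) -> d = 0; heap: [0-5 ALLOC][6-10 ALLOC][11-24 ALLOC][25-54 FREE]
Op 7: e = malloc(2) -> e = 25; heap: [0-5 ALLOC][6-10 ALLOC][11-24 ALLOC][25-26 ALLOC][27-54 FREE]
Op 8: c = realloc(c, 16) -> c = 27; heap: [0-5 ALLOC][6-10 ALLOC][11-24 FREE][25-26 ALLOC][27-42 ALLOC][43-54 FREE]
Op 9: b = realloc(b, 15) -> b = 6; heap: [0-5 ALLOC][6-20 ALLOC][21-24 FREE][25-26 ALLOC][27-42 ALLOC][43-54 FREE]
Op 10: free(e) -> (freed e); heap: [0-5 ALLOC][6-20 ALLOC][21-26 FREE][27-42 ALLOC][43-54 FREE]
Free blocks: [6 12] total_free=18 largest=12 -> 100*(18-12)/18 = 600/18 ≈ 33.333 -> rounds to 33

Answer: 33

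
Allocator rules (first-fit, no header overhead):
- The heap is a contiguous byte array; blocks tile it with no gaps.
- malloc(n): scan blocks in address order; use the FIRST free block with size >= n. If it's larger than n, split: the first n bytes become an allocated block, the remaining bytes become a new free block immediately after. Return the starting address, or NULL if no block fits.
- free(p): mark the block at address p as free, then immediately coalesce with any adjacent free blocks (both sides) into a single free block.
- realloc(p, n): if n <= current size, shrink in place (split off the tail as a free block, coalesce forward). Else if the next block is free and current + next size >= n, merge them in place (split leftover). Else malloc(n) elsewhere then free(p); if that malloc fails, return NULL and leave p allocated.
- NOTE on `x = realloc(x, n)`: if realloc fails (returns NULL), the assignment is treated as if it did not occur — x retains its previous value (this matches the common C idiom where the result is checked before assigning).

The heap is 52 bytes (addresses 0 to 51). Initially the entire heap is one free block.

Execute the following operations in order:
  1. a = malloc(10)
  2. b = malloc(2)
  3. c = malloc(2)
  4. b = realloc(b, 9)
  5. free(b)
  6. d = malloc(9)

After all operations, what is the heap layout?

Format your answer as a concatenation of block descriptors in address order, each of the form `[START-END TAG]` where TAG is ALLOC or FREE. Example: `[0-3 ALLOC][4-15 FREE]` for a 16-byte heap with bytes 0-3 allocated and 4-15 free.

Op 1: a = malloc(10) -> a = 0; heap: [0-9 ALLOC][10-51 FREE]
Op 2: b = malloc(2) -> b = 10; heap: [0-9 ALLOC][10-11 ALLOC][12-51 FREE]
Op 3: c = malloc(2) -> c = 12; heap: [0-9 ALLOC][10-11 ALLOC][12-13 ALLOC][14-51 FREE]
Op 4: b = realloc(b, 9) -> b = 14; heap: [0-9 ALLOC][10-11 FREE][12-13 ALLOC][14-22 ALLOC][23-51 FREE]
Op 5: free(b) -> (freed b); heap: [0-9 ALLOC][10-11 FREE][12-13 ALLOC][14-51 FREE]
Op 6: d = malloc(9) -> d = 14; heap: [0-9 ALLOC][10-11 FREE][12-13 ALLOC][14-22 ALLOC][23-51 FREE]

Answer: [0-9 ALLOC][10-11 FREE][12-13 ALLOC][14-22 ALLOC][23-51 FREE]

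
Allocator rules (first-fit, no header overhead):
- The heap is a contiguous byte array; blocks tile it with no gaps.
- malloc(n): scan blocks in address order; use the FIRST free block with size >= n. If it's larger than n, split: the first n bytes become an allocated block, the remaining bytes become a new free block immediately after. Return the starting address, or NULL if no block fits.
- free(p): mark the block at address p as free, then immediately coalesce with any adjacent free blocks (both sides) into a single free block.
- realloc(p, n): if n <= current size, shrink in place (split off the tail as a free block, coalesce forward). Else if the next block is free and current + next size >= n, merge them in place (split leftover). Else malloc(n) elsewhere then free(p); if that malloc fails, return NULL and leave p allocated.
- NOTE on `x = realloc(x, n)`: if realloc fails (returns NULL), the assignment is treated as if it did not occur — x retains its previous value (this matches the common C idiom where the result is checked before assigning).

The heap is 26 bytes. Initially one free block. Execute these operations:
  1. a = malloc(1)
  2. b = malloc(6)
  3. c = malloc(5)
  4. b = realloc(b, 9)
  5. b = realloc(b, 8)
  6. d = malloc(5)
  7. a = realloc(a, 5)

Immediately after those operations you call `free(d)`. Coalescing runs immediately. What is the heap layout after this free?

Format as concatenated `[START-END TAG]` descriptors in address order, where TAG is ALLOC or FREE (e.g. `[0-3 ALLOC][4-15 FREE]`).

Op 1: a = malloc(1) -> a = 0; heap: [0-0 ALLOC][1-25 FREE]
Op 2: b = malloc(6) -> b = 1; heap: [0-0 ALLOC][1-6 ALLOC][7-25 FREE]
Op 3: c = malloc(5) -> c = 7; heap: [0-0 ALLOC][1-6 ALLOC][7-11 ALLOC][12-25 FREE]
Op 4: b = realloc(b, 9) -> b = 12; heap: [0-0 ALLOC][1-6 FREE][7-11 ALLOC][12-20 ALLOC][21-25 FREE]
Op 5: b = realloc(b, 8) -> b = 12; heap: [0-0 ALLOC][1-6 FREE][7-11 ALLOC][12-19 ALLOC][20-25 FREE]
Op 6: d = malloc(5) -> d = 1; heap: [0-0 ALLOC][1-5 ALLOC][6-6 FREE][7-11 ALLOC][12-19 ALLOC][20-25 FREE]
Op 7: a = realloc(a, 5) -> a = 20; heap: [0-0 FREE][1-5 ALLOC][6-6 FREE][7-11 ALLOC][12-19 ALLOC][20-24 ALLOC][25-25 FREE]
free(d): d = 1 -> block [1-5 ALLOC]; mark free, coalesce with adjacent free neighbors -> [0-6 FREE][7-11 ALLOC][12-19 ALLOC][20-24 ALLOC][25-25 FREE]

Answer: [0-6 FREE][7-11 ALLOC][12-19 ALLOC][20-24 ALLOC][25-25 FREE]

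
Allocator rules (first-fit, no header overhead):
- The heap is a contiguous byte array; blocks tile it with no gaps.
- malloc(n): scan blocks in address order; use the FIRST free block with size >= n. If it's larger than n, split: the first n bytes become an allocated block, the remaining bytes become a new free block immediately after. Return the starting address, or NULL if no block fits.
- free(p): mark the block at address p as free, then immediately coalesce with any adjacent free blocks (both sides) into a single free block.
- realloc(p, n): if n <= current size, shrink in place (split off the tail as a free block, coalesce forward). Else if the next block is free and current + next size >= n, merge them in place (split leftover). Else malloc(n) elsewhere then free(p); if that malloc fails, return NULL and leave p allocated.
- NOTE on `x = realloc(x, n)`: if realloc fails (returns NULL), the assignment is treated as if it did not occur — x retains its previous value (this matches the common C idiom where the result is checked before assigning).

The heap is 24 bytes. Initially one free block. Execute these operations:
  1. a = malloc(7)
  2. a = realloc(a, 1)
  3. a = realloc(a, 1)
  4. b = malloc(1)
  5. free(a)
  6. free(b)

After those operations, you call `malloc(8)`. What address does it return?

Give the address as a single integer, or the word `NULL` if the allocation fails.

Op 1: a = malloc(7) -> a = 0; heap: [0-6 ALLOC][7-23 FREE]
Op 2: a = realloc(a, 1) -> a = 0; heap: [0-0 ALLOC][1-23 FREE]
Op 3: a = realloc(a, 1) -> a = 0; heap: [0-0 ALLOC][1-23 FREE]
Op 4: b = malloc(1) -> b = 1; heap: [0-0 ALLOC][1-1 ALLOC][2-23 FREE]
Op 5: free(a) -> (freed a); heap: [0-0 FREE][1-1 ALLOC][2-23 FREE]
Op 6: free(b) -> (freed b); heap: [0-23 FREE]
malloc(8): first-fit scan over [0-23 FREE] -> 0

Answer: 0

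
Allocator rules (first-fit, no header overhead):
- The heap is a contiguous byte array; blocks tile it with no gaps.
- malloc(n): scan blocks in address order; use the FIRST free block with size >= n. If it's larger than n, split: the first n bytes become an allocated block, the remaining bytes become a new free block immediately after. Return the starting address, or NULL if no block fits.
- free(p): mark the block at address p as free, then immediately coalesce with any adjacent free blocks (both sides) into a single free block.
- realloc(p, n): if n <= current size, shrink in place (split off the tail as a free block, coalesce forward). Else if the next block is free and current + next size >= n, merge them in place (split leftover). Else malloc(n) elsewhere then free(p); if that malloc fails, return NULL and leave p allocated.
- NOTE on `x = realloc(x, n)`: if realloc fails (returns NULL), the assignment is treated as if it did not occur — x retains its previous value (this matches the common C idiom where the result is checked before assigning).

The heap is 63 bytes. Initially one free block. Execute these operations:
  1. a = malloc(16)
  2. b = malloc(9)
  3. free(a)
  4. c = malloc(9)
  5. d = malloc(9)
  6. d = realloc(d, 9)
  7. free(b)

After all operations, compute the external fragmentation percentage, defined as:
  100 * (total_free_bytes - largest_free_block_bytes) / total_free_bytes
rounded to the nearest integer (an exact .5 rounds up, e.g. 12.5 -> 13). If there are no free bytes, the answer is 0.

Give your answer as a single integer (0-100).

Answer: 36

Derivation:
Op 1: a = malloc(16) -> a = 0; heap: [0-15 ALLOC][16-62 FREE]
Op 2: b = malloc(9) -> b = 16; heap: [0-15 ALLOC][16-24 ALLOC][25-62 FREE]
Op 3: free(a) -> (freed a); heap: [0-15 FREE][16-24 ALLOC][25-62 FREE]
Op 4: c = malloc(9) -> c = 0; heap: [0-8 ALLOC][9-15 FREE][16-24 ALLOC][25-62 FREE]
Op 5: d = malloc(9) -> d = 25; heap: [0-8 ALLOC][9-15 FREE][16-24 ALLOC][25-33 ALLOC][34-62 FREE]
Op 6: d = realloc(d, 9) -> d = 25; heap: [0-8 ALLOC][9-15 FREE][16-24 ALLOC][25-33 ALLOC][34-62 FREE]
Op 7: free(b) -> (freed b); heap: [0-8 ALLOC][9-24 FREE][25-33 ALLOC][34-62 FREE]
Free blocks: [16 29] total_free=45 largest=29 -> 100*(45-29)/45 = 1600/45 ≈ 35.556 -> rounds to 36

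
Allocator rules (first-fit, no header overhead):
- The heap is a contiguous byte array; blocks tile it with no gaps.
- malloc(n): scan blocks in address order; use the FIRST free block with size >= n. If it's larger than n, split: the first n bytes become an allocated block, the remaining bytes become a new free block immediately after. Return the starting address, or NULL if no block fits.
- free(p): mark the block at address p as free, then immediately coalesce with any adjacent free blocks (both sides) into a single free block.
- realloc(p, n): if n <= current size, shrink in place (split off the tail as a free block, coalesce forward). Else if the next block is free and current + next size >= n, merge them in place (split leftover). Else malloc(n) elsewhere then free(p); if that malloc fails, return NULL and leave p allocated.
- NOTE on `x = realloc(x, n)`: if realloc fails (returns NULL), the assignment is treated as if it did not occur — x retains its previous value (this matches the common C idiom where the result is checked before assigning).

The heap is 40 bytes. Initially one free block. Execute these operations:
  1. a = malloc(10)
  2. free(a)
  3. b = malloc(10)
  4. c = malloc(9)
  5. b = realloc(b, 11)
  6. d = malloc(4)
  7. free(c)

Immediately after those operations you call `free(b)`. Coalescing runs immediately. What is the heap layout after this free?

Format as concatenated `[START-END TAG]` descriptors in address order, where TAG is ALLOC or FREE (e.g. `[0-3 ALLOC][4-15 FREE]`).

Op 1: a = malloc(10) -> a = 0; heap: [0-9 ALLOC][10-39 FREE]
Op 2: free(a) -> (freed a); heap: [0-39 FREE]
Op 3: b = malloc(10) -> b = 0; heap: [0-9 ALLOC][10-39 FREE]
Op 4: c = malloc(9) -> c = 10; heap: [0-9 ALLOC][10-18 ALLOC][19-39 FREE]
Op 5: b = realloc(b, 11) -> b = 19; heap: [0-9 FREE][10-18 ALLOC][19-29 ALLOC][30-39 FREE]
Op 6: d = malloc(4) -> d = 0; heap: [0-3 ALLOC][4-9 FREE][10-18 ALLOC][19-29 ALLOC][30-39 FREE]
Op 7: free(c) -> (freed c); heap: [0-3 ALLOC][4-18 FREE][19-29 ALLOC][30-39 FREE]
free(b): b = 19 -> block [19-29 ALLOC]; mark free, coalesce with adjacent free neighbors -> [0-3 ALLOC][4-39 FREE]

Answer: [0-3 ALLOC][4-39 FREE]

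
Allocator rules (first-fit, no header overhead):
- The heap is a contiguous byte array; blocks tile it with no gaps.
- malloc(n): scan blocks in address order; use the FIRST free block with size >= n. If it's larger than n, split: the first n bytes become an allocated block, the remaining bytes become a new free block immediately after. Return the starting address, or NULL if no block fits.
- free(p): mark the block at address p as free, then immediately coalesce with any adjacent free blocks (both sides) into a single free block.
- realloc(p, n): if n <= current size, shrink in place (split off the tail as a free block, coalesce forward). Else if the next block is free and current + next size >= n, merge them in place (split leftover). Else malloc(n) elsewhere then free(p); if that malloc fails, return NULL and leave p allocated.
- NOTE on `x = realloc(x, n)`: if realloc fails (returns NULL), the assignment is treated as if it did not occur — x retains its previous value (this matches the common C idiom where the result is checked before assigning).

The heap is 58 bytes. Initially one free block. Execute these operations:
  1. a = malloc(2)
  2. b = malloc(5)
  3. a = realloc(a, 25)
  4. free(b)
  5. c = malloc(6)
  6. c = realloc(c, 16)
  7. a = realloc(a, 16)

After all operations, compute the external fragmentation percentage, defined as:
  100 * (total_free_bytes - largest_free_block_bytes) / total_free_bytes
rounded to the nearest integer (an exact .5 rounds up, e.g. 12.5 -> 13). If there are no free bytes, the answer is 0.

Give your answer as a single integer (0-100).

Answer: 62

Derivation:
Op 1: a = malloc(2) -> a = 0; heap: [0-1 ALLOC][2-57 FREE]
Op 2: b = malloc(5) -> b = 2; heap: [0-1 ALLOC][2-6 ALLOC][7-57 FREE]
Op 3: a = realloc(a, 25) -> a = 7; heap: [0-1 FREE][2-6 ALLOC][7-31 ALLOC][32-57 FREE]
Op 4: free(b) -> (freed b); heap: [0-6 FREE][7-31 ALLOC][32-57 FREE]
Op 5: c = malloc(6) -> c = 0; heap: [0-5 ALLOC][6-6 FREE][7-31 ALLOC][32-57 FREE]
Op 6: c = realloc(c, 16) -> c = 32; heap: [0-6 FREE][7-31 ALLOC][32-47 ALLOC][48-57 FREE]
Op 7: a = realloc(a, 16) -> a = 7; heap: [0-6 FREE][7-22 ALLOC][23-31 FREE][32-47 ALLOC][48-57 FREE]
Free blocks: [7 9 10] total_free=26 largest=10 -> 100*(26-10)/26 = 1600/26 ≈ 61.538 -> rounds to 62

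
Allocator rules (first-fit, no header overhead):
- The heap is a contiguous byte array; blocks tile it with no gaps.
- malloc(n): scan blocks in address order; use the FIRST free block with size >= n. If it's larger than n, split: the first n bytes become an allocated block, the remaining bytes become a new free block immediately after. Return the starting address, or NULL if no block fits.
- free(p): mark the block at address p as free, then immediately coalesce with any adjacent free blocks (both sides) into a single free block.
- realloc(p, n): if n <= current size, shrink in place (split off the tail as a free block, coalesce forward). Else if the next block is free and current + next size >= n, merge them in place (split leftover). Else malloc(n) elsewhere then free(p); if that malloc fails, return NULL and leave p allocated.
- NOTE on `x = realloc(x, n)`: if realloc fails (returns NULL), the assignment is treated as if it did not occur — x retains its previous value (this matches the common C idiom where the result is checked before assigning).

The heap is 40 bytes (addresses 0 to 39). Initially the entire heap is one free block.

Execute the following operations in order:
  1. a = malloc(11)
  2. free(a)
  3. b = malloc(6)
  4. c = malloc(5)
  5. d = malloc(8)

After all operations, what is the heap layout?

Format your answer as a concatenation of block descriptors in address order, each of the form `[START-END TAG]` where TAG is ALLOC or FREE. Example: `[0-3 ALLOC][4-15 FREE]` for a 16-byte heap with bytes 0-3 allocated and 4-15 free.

Op 1: a = malloc(11) -> a = 0; heap: [0-10 ALLOC][11-39 FREE]
Op 2: free(a) -> (freed a); heap: [0-39 FREE]
Op 3: b = malloc(6) -> b = 0; heap: [0-5 ALLOC][6-39 FREE]
Op 4: c = malloc(5) -> c = 6; heap: [0-5 ALLOC][6-10 ALLOC][11-39 FREE]
Op 5: d = malloc(8) -> d = 11; heap: [0-5 ALLOC][6-10 ALLOC][11-18 ALLOC][19-39 FREE]

Answer: [0-5 ALLOC][6-10 ALLOC][11-18 ALLOC][19-39 FREE]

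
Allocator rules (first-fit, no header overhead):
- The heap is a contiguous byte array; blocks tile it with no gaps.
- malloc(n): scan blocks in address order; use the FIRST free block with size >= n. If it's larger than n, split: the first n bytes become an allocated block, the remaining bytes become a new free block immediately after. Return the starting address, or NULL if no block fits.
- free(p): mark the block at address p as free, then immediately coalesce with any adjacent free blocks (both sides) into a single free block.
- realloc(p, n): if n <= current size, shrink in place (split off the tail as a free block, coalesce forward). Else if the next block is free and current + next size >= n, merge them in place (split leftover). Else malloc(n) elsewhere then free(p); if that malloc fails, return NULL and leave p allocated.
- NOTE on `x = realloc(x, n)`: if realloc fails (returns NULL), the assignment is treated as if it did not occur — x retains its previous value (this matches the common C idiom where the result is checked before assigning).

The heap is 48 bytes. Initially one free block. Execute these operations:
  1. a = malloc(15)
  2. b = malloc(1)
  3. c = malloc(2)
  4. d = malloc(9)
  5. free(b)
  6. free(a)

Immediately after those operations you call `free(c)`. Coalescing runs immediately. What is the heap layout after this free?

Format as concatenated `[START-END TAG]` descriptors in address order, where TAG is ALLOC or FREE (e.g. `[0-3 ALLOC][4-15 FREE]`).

Answer: [0-17 FREE][18-26 ALLOC][27-47 FREE]

Derivation:
Op 1: a = malloc(15) -> a = 0; heap: [0-14 ALLOC][15-47 FREE]
Op 2: b = malloc(1) -> b = 15; heap: [0-14 ALLOC][15-15 ALLOC][16-47 FREE]
Op 3: c = malloc(2) -> c = 16; heap: [0-14 ALLOC][15-15 ALLOC][16-17 ALLOC][18-47 FREE]
Op 4: d = malloc(9) -> d = 18; heap: [0-14 ALLOC][15-15 ALLOC][16-17 ALLOC][18-26 ALLOC][27-47 FREE]
Op 5: free(b) -> (freed b); heap: [0-14 ALLOC][15-15 FREE][16-17 ALLOC][18-26 ALLOC][27-47 FREE]
Op 6: free(a) -> (freed a); heap: [0-15 FREE][16-17 ALLOC][18-26 ALLOC][27-47 FREE]
free(c): c = 16 -> block [16-17 ALLOC]; mark free, coalesce with adjacent free neighbors -> [0-17 FREE][18-26 ALLOC][27-47 FREE]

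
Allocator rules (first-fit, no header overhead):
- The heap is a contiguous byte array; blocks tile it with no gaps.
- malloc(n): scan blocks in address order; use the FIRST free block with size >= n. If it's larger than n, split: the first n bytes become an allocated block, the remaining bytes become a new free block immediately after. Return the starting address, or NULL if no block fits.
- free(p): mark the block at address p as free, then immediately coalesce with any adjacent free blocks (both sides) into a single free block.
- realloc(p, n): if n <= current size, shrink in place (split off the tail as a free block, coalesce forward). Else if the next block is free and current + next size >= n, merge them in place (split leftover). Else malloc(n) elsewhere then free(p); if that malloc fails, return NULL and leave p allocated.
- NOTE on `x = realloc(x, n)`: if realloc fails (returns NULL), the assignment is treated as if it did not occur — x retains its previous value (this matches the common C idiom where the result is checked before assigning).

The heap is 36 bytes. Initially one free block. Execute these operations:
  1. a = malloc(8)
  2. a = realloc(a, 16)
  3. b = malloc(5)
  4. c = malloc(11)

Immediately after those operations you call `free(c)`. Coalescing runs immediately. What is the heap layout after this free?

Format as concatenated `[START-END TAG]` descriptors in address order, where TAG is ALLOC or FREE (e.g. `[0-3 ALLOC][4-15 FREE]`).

Answer: [0-15 ALLOC][16-20 ALLOC][21-35 FREE]

Derivation:
Op 1: a = malloc(8) -> a = 0; heap: [0-7 ALLOC][8-35 FREE]
Op 2: a = realloc(a, 16) -> a = 0; heap: [0-15 ALLOC][16-35 FREE]
Op 3: b = malloc(5) -> b = 16; heap: [0-15 ALLOC][16-20 ALLOC][21-35 FREE]
Op 4: c = malloc(11) -> c = 21; heap: [0-15 ALLOC][16-20 ALLOC][21-31 ALLOC][32-35 FREE]
free(c): c = 21 -> block [21-31 ALLOC]; mark free, coalesce with adjacent free neighbors -> [0-15 ALLOC][16-20 ALLOC][21-35 FREE]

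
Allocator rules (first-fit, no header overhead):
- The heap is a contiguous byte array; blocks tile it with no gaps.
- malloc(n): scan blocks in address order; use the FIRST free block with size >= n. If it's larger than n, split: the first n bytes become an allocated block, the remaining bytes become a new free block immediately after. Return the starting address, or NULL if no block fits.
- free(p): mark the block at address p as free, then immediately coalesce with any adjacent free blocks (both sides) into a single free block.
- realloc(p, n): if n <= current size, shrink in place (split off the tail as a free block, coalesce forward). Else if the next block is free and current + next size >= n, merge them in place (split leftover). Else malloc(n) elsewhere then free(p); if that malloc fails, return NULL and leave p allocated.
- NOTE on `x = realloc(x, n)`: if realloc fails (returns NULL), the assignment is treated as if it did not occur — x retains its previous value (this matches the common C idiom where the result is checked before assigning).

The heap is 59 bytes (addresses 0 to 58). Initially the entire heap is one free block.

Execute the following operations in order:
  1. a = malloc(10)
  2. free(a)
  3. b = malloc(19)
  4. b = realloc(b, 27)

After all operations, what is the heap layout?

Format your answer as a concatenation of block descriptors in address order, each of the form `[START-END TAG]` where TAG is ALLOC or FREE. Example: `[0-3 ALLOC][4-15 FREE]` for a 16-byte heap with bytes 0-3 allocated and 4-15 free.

Answer: [0-26 ALLOC][27-58 FREE]

Derivation:
Op 1: a = malloc(10) -> a = 0; heap: [0-9 ALLOC][10-58 FREE]
Op 2: free(a) -> (freed a); heap: [0-58 FREE]
Op 3: b = malloc(19) -> b = 0; heap: [0-18 ALLOC][19-58 FREE]
Op 4: b = realloc(b, 27) -> b = 0; heap: [0-26 ALLOC][27-58 FREE]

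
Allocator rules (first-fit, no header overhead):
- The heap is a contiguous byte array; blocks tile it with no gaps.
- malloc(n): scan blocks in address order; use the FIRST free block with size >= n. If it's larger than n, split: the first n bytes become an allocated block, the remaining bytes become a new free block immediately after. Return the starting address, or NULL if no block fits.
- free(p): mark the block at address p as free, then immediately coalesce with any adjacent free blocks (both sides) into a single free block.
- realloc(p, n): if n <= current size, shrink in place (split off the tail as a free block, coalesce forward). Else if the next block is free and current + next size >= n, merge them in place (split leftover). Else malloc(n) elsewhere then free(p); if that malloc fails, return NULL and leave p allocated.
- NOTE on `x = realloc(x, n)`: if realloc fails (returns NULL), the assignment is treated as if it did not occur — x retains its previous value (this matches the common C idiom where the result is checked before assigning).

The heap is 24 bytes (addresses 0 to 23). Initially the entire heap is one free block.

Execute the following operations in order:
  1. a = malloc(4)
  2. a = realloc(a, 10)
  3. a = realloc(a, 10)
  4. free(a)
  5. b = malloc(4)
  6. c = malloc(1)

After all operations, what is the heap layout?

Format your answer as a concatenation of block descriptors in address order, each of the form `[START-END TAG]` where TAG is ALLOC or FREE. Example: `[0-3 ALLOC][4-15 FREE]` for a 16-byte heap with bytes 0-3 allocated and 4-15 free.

Answer: [0-3 ALLOC][4-4 ALLOC][5-23 FREE]

Derivation:
Op 1: a = malloc(4) -> a = 0; heap: [0-3 ALLOC][4-23 FREE]
Op 2: a = realloc(a, 10) -> a = 0; heap: [0-9 ALLOC][10-23 FREE]
Op 3: a = realloc(a, 10) -> a = 0; heap: [0-9 ALLOC][10-23 FREE]
Op 4: free(a) -> (freed a); heap: [0-23 FREE]
Op 5: b = malloc(4) -> b = 0; heap: [0-3 ALLOC][4-23 FREE]
Op 6: c = malloc(1) -> c = 4; heap: [0-3 ALLOC][4-4 ALLOC][5-23 FREE]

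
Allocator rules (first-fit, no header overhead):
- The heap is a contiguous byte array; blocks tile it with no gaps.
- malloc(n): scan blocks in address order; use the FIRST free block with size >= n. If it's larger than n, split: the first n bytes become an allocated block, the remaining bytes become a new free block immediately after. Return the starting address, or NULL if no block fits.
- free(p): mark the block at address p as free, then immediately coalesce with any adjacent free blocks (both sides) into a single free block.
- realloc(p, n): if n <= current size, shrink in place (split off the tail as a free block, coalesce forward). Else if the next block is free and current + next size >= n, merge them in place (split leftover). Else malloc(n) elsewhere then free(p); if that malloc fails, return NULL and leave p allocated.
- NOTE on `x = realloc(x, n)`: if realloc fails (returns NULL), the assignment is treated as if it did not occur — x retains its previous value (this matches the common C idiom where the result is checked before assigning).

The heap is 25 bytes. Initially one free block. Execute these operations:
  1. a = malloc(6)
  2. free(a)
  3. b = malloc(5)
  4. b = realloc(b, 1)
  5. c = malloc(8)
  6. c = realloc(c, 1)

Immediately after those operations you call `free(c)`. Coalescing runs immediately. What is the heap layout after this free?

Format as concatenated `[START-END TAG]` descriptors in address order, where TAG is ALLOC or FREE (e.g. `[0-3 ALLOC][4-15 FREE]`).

Op 1: a = malloc(6) -> a = 0; heap: [0-5 ALLOC][6-24 FREE]
Op 2: free(a) -> (freed a); heap: [0-24 FREE]
Op 3: b = malloc(5) -> b = 0; heap: [0-4 ALLOC][5-24 FREE]
Op 4: b = realloc(b, 1) -> b = 0; heap: [0-0 ALLOC][1-24 FREE]
Op 5: c = malloc(8) -> c = 1; heap: [0-0 ALLOC][1-8 ALLOC][9-24 FREE]
Op 6: c = realloc(c, 1) -> c = 1; heap: [0-0 ALLOC][1-1 ALLOC][2-24 FREE]
free(c): c = 1 -> block [1-1 ALLOC]; mark free, coalesce with adjacent free neighbors -> [0-0 ALLOC][1-24 FREE]

Answer: [0-0 ALLOC][1-24 FREE]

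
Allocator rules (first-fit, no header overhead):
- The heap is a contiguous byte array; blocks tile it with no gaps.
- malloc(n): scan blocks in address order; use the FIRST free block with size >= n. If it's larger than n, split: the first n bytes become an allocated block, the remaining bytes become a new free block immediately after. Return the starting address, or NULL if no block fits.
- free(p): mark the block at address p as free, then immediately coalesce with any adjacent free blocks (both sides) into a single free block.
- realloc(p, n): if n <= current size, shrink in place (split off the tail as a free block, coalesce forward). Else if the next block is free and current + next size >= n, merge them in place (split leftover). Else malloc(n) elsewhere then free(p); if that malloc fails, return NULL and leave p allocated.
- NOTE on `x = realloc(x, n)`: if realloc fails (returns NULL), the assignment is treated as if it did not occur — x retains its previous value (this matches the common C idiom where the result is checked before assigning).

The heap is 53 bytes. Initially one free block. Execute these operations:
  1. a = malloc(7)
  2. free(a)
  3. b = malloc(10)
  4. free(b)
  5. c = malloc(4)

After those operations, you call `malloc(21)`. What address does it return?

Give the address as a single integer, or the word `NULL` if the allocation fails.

Op 1: a = malloc(7) -> a = 0; heap: [0-6 ALLOC][7-52 FREE]
Op 2: free(a) -> (freed a); heap: [0-52 FREE]
Op 3: b = malloc(10) -> b = 0; heap: [0-9 ALLOC][10-52 FREE]
Op 4: free(b) -> (freed b); heap: [0-52 FREE]
Op 5: c = malloc(4) -> c = 0; heap: [0-3 ALLOC][4-52 FREE]
malloc(21): first-fit scan over [0-3 ALLOC][4-52 FREE] -> 4

Answer: 4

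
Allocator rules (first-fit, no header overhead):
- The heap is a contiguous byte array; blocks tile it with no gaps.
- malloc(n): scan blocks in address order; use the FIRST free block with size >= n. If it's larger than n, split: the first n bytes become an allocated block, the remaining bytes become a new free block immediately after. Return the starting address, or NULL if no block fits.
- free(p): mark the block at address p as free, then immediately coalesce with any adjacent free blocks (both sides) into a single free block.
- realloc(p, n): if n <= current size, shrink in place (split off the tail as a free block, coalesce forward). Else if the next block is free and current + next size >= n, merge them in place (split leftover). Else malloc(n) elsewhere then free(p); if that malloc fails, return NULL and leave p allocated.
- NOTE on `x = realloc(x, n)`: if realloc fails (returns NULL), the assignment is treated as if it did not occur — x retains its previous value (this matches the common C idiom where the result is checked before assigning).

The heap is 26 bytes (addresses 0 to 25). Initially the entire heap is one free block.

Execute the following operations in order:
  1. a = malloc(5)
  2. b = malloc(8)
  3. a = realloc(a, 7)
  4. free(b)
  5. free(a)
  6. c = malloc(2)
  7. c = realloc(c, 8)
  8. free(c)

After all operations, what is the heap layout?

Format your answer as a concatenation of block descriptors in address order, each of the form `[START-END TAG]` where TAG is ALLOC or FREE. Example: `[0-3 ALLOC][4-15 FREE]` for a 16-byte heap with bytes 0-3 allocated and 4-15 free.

Op 1: a = malloc(5) -> a = 0; heap: [0-4 ALLOC][5-25 FREE]
Op 2: b = malloc(8) -> b = 5; heap: [0-4 ALLOC][5-12 ALLOC][13-25 FREE]
Op 3: a = realloc(a, 7) -> a = 13; heap: [0-4 FREE][5-12 ALLOC][13-19 ALLOC][20-25 FREE]
Op 4: free(b) -> (freed b); heap: [0-12 FREE][13-19 ALLOC][20-25 FREE]
Op 5: free(a) -> (freed a); heap: [0-25 FREE]
Op 6: c = malloc(2) -> c = 0; heap: [0-1 ALLOC][2-25 FREE]
Op 7: c = realloc(c, 8) -> c = 0; heap: [0-7 ALLOC][8-25 FREE]
Op 8: free(c) -> (freed c); heap: [0-25 FREE]

Answer: [0-25 FREE]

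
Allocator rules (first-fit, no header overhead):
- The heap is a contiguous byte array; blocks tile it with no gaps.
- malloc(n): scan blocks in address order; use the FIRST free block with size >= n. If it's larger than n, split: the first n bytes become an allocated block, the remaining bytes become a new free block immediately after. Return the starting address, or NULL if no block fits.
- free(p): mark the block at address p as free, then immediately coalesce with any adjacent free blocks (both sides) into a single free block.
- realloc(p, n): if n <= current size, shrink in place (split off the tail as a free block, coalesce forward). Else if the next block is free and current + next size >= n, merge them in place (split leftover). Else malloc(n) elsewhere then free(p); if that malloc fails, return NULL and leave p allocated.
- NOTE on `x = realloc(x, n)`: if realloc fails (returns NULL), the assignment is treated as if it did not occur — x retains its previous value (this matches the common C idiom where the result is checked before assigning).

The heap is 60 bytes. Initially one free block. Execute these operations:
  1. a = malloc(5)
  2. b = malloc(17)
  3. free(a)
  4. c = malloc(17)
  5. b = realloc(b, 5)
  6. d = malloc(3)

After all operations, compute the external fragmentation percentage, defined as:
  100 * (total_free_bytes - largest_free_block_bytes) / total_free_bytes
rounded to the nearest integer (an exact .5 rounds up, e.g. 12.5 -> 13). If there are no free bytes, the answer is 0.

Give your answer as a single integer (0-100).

Answer: 40

Derivation:
Op 1: a = malloc(5) -> a = 0; heap: [0-4 ALLOC][5-59 FREE]
Op 2: b = malloc(17) -> b = 5; heap: [0-4 ALLOC][5-21 ALLOC][22-59 FREE]
Op 3: free(a) -> (freed a); heap: [0-4 FREE][5-21 ALLOC][22-59 FREE]
Op 4: c = malloc(17) -> c = 22; heap: [0-4 FREE][5-21 ALLOC][22-38 ALLOC][39-59 FREE]
Op 5: b = realloc(b, 5) -> b = 5; heap: [0-4 FREE][5-9 ALLOC][10-21 FREE][22-38 ALLOC][39-59 FREE]
Op 6: d = malloc(3) -> d = 0; heap: [0-2 ALLOC][3-4 FREE][5-9 ALLOC][10-21 FREE][22-38 ALLOC][39-59 FREE]
Free blocks: [2 12 21] total_free=35 largest=21 -> 100*(35-21)/35 = 1400/35 = 40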